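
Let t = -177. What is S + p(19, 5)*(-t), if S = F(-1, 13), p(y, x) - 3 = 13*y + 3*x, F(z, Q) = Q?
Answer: 46918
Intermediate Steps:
p(y, x) = 3 + 3*x + 13*y (p(y, x) = 3 + (13*y + 3*x) = 3 + (3*x + 13*y) = 3 + 3*x + 13*y)
S = 13
S + p(19, 5)*(-t) = 13 + (3 + 3*5 + 13*19)*(-1*(-177)) = 13 + (3 + 15 + 247)*177 = 13 + 265*177 = 13 + 46905 = 46918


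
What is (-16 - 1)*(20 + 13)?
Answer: -561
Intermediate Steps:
(-16 - 1)*(20 + 13) = -17*33 = -561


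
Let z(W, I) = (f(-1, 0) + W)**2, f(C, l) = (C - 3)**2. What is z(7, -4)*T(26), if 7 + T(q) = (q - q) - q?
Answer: -17457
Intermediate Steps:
f(C, l) = (-3 + C)**2
z(W, I) = (16 + W)**2 (z(W, I) = ((-3 - 1)**2 + W)**2 = ((-4)**2 + W)**2 = (16 + W)**2)
T(q) = -7 - q (T(q) = -7 + ((q - q) - q) = -7 + (0 - q) = -7 - q)
z(7, -4)*T(26) = (16 + 7)**2*(-7 - 1*26) = 23**2*(-7 - 26) = 529*(-33) = -17457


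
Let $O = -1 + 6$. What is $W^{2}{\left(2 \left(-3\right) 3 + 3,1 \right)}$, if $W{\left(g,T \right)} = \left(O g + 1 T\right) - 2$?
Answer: $5776$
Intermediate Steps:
$O = 5$
$W{\left(g,T \right)} = -2 + T + 5 g$ ($W{\left(g,T \right)} = \left(5 g + 1 T\right) - 2 = \left(5 g + T\right) - 2 = \left(T + 5 g\right) - 2 = -2 + T + 5 g$)
$W^{2}{\left(2 \left(-3\right) 3 + 3,1 \right)} = \left(-2 + 1 + 5 \left(2 \left(-3\right) 3 + 3\right)\right)^{2} = \left(-2 + 1 + 5 \left(\left(-6\right) 3 + 3\right)\right)^{2} = \left(-2 + 1 + 5 \left(-18 + 3\right)\right)^{2} = \left(-2 + 1 + 5 \left(-15\right)\right)^{2} = \left(-2 + 1 - 75\right)^{2} = \left(-76\right)^{2} = 5776$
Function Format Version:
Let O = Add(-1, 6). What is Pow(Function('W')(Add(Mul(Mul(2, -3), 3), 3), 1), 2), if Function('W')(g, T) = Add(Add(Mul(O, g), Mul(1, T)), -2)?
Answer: 5776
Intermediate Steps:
O = 5
Function('W')(g, T) = Add(-2, T, Mul(5, g)) (Function('W')(g, T) = Add(Add(Mul(5, g), Mul(1, T)), -2) = Add(Add(Mul(5, g), T), -2) = Add(Add(T, Mul(5, g)), -2) = Add(-2, T, Mul(5, g)))
Pow(Function('W')(Add(Mul(Mul(2, -3), 3), 3), 1), 2) = Pow(Add(-2, 1, Mul(5, Add(Mul(Mul(2, -3), 3), 3))), 2) = Pow(Add(-2, 1, Mul(5, Add(Mul(-6, 3), 3))), 2) = Pow(Add(-2, 1, Mul(5, Add(-18, 3))), 2) = Pow(Add(-2, 1, Mul(5, -15)), 2) = Pow(Add(-2, 1, -75), 2) = Pow(-76, 2) = 5776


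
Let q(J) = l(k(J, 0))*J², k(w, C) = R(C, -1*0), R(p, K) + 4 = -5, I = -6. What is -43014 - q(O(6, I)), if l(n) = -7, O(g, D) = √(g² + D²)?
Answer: -42510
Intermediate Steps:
R(p, K) = -9 (R(p, K) = -4 - 5 = -9)
k(w, C) = -9
O(g, D) = √(D² + g²)
q(J) = -7*J²
-43014 - q(O(6, I)) = -43014 - (-7)*(√((-6)² + 6²))² = -43014 - (-7)*(√(36 + 36))² = -43014 - (-7)*(√72)² = -43014 - (-7)*(6*√2)² = -43014 - (-7)*72 = -43014 - 1*(-504) = -43014 + 504 = -42510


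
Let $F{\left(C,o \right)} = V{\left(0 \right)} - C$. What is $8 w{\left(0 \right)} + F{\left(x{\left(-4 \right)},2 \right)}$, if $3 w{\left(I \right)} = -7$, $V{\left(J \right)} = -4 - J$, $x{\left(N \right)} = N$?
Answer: $- \frac{56}{3} \approx -18.667$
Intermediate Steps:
$w{\left(I \right)} = - \frac{7}{3}$ ($w{\left(I \right)} = \frac{1}{3} \left(-7\right) = - \frac{7}{3}$)
$F{\left(C,o \right)} = -4 - C$ ($F{\left(C,o \right)} = \left(-4 - 0\right) - C = \left(-4 + 0\right) - C = -4 - C$)
$8 w{\left(0 \right)} + F{\left(x{\left(-4 \right)},2 \right)} = 8 \left(- \frac{7}{3}\right) - 0 = - \frac{56}{3} + \left(-4 + 4\right) = - \frac{56}{3} + 0 = - \frac{56}{3}$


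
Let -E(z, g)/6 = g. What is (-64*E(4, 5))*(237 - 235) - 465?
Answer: 3375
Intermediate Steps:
E(z, g) = -6*g
(-64*E(4, 5))*(237 - 235) - 465 = (-(-384)*5)*(237 - 235) - 465 = -64*(-30)*2 - 465 = 1920*2 - 465 = 3840 - 465 = 3375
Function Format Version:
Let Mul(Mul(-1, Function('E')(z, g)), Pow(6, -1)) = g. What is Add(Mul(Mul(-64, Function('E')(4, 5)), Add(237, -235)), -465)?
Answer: 3375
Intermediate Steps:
Function('E')(z, g) = Mul(-6, g)
Add(Mul(Mul(-64, Function('E')(4, 5)), Add(237, -235)), -465) = Add(Mul(Mul(-64, Mul(-6, 5)), Add(237, -235)), -465) = Add(Mul(Mul(-64, -30), 2), -465) = Add(Mul(1920, 2), -465) = Add(3840, -465) = 3375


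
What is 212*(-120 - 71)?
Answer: -40492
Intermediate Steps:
212*(-120 - 71) = 212*(-191) = -40492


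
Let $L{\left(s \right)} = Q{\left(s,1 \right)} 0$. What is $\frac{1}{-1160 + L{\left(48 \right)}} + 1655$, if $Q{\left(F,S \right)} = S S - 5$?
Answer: $\frac{1919799}{1160} \approx 1655.0$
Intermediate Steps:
$Q{\left(F,S \right)} = -5 + S^{2}$ ($Q{\left(F,S \right)} = S^{2} - 5 = -5 + S^{2}$)
$L{\left(s \right)} = 0$ ($L{\left(s \right)} = \left(-5 + 1^{2}\right) 0 = \left(-5 + 1\right) 0 = \left(-4\right) 0 = 0$)
$\frac{1}{-1160 + L{\left(48 \right)}} + 1655 = \frac{1}{-1160 + 0} + 1655 = \frac{1}{-1160} + 1655 = - \frac{1}{1160} + 1655 = \frac{1919799}{1160}$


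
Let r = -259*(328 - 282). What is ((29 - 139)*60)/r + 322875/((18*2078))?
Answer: 227422175/24757292 ≈ 9.1861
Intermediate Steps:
r = -11914 (r = -259*46 = -11914)
((29 - 139)*60)/r + 322875/((18*2078)) = ((29 - 139)*60)/(-11914) + 322875/((18*2078)) = -110*60*(-1/11914) + 322875/37404 = -6600*(-1/11914) + 322875*(1/37404) = 3300/5957 + 35875/4156 = 227422175/24757292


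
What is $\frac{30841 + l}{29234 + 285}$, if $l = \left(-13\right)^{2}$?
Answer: $\frac{4430}{4217} \approx 1.0505$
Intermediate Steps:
$l = 169$
$\frac{30841 + l}{29234 + 285} = \frac{30841 + 169}{29234 + 285} = \frac{31010}{29519} = 31010 \cdot \frac{1}{29519} = \frac{4430}{4217}$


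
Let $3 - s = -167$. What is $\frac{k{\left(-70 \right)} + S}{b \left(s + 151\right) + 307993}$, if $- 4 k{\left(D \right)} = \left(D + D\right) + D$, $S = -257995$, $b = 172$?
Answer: $- \frac{103177}{145282} \approx -0.71018$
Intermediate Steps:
$s = 170$ ($s = 3 - -167 = 3 + 167 = 170$)
$k{\left(D \right)} = - \frac{3 D}{4}$ ($k{\left(D \right)} = - \frac{\left(D + D\right) + D}{4} = - \frac{2 D + D}{4} = - \frac{3 D}{4}$)
$\frac{k{\left(-70 \right)} + S}{b \left(s + 151\right) + 307993} = \frac{\left(- \frac{3}{4}\right) \left(-70\right) - 257995}{172 \left(170 + 151\right) + 307993} = \frac{\frac{105}{2} - 257995}{172 \cdot 321 + 307993} = - \frac{515885}{2 \left(55212 + 307993\right)} = - \frac{515885}{2 \cdot 363205} = \left(- \frac{515885}{2}\right) \frac{1}{363205} = - \frac{103177}{145282}$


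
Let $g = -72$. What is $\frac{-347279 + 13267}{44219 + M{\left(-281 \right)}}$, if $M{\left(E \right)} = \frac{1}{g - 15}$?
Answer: $- \frac{7264761}{961763} \approx -7.5536$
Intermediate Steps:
$M{\left(E \right)} = - \frac{1}{87}$ ($M{\left(E \right)} = \frac{1}{-72 - 15} = \frac{1}{-87} = - \frac{1}{87}$)
$\frac{-347279 + 13267}{44219 + M{\left(-281 \right)}} = \frac{-347279 + 13267}{44219 - \frac{1}{87}} = - \frac{334012}{\frac{3847052}{87}} = \left(-334012\right) \frac{87}{3847052} = - \frac{7264761}{961763}$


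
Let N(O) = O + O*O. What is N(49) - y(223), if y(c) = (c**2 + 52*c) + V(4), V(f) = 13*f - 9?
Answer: -58918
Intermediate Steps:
V(f) = -9 + 13*f
N(O) = O + O**2
y(c) = 43 + c**2 + 52*c (y(c) = (c**2 + 52*c) + (-9 + 13*4) = (c**2 + 52*c) + (-9 + 52) = (c**2 + 52*c) + 43 = 43 + c**2 + 52*c)
N(49) - y(223) = 49*(1 + 49) - (43 + 223**2 + 52*223) = 49*50 - (43 + 49729 + 11596) = 2450 - 1*61368 = 2450 - 61368 = -58918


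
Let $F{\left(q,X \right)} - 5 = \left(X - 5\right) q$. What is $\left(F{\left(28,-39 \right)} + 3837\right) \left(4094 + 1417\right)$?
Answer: $14383710$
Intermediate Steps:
$F{\left(q,X \right)} = 5 + q \left(-5 + X\right)$ ($F{\left(q,X \right)} = 5 + \left(X - 5\right) q = 5 + \left(-5 + X\right) q = 5 + q \left(-5 + X\right)$)
$\left(F{\left(28,-39 \right)} + 3837\right) \left(4094 + 1417\right) = \left(\left(5 - 140 - 1092\right) + 3837\right) \left(4094 + 1417\right) = \left(\left(5 - 140 - 1092\right) + 3837\right) 5511 = \left(-1227 + 3837\right) 5511 = 2610 \cdot 5511 = 14383710$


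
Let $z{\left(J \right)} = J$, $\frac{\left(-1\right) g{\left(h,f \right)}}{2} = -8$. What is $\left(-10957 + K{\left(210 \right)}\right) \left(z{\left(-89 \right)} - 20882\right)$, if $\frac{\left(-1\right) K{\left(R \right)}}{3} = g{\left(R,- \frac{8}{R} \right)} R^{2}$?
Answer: $44621192047$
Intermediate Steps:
$g{\left(h,f \right)} = 16$ ($g{\left(h,f \right)} = \left(-2\right) \left(-8\right) = 16$)
$K{\left(R \right)} = - 48 R^{2}$ ($K{\left(R \right)} = - 3 \cdot 16 R^{2} = - 48 R^{2}$)
$\left(-10957 + K{\left(210 \right)}\right) \left(z{\left(-89 \right)} - 20882\right) = \left(-10957 - 48 \cdot 210^{2}\right) \left(-89 - 20882\right) = \left(-10957 - 2116800\right) \left(-20971\right) = \left(-2127757\right) \left(-20971\right) = 44621192047$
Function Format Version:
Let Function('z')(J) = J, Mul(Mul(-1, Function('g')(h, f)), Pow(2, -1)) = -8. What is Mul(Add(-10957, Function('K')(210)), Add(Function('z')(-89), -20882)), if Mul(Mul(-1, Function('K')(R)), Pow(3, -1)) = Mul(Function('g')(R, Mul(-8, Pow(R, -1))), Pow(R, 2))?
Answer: 44621192047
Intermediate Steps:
Function('g')(h, f) = 16 (Function('g')(h, f) = Mul(-2, -8) = 16)
Function('K')(R) = Mul(-48, Pow(R, 2)) (Function('K')(R) = Mul(-3, Mul(16, Pow(R, 2))) = Mul(-48, Pow(R, 2)))
Mul(Add(-10957, Function('K')(210)), Add(Function('z')(-89), -20882)) = Mul(Add(-10957, Mul(-48, Pow(210, 2))), Add(-89, -20882)) = Mul(Add(-10957, Mul(-48, 44100)), -20971) = Mul(Add(-10957, -2116800), -20971) = Mul(-2127757, -20971) = 44621192047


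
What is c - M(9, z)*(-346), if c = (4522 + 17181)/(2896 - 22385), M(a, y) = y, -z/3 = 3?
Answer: -60710449/19489 ≈ -3115.1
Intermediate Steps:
z = -9 (z = -3*3 = -9)
c = -21703/19489 (c = 21703/(-19489) = 21703*(-1/19489) = -21703/19489 ≈ -1.1136)
c - M(9, z)*(-346) = -21703/19489 - (-9)*(-346) = -21703/19489 - 1*3114 = -21703/19489 - 3114 = -60710449/19489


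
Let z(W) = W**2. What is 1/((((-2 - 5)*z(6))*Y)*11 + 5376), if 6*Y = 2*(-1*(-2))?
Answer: 1/3528 ≈ 0.00028345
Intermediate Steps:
Y = 2/3 (Y = (2*(-1*(-2)))/6 = (2*2)/6 = (1/6)*4 = 2/3 ≈ 0.66667)
1/((((-2 - 5)*z(6))*Y)*11 + 5376) = 1/((((-2 - 5)*6**2)*(2/3))*11 + 5376) = 1/((-7*36*(2/3))*11 + 5376) = 1/(-252*2/3*11 + 5376) = 1/(-168*11 + 5376) = 1/(-1848 + 5376) = 1/3528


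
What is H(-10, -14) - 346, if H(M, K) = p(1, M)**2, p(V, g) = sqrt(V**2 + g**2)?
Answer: -245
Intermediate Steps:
H(M, K) = 1 + M**2 (H(M, K) = (sqrt(1**2 + M**2))**2 = (sqrt(1 + M**2))**2 = 1 + M**2)
H(-10, -14) - 346 = (1 + (-10)**2) - 346 = (1 + 100) - 346 = 101 - 346 = -245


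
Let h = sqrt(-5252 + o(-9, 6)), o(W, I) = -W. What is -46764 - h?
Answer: -46764 - 7*I*sqrt(107) ≈ -46764.0 - 72.409*I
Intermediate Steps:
h = 7*I*sqrt(107) (h = sqrt(-5252 - 1*(-9)) = sqrt(-5252 + 9) = sqrt(-5243) = 7*I*sqrt(107) ≈ 72.409*I)
-46764 - h = -46764 - 7*I*sqrt(107)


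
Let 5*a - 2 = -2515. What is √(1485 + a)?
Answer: 4*√1535/5 ≈ 31.343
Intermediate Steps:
a = -2513/5 (a = ⅖ + (⅕)*(-2515) = ⅖ - 503 = -2513/5 ≈ -502.60)
√(1485 + a) = √(1485 - 2513/5) = √(4912/5) = 4*√1535/5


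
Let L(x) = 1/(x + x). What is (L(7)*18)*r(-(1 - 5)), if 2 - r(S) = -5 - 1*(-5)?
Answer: 18/7 ≈ 2.5714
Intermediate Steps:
L(x) = 1/(2*x)
r(S) = 2 (r(S) = 2 - (-5 - 1*(-5)) = 2 - (-5 + 5) = 2 - 1*0 = 2 + 0 = 2)
(L(7)*18)*r(-(1 - 5)) = (((1/2)/7)*18)*2 = (((1/2)*(1/7))*18)*2 = ((1/14)*18)*2 = (9/7)*2 = 18/7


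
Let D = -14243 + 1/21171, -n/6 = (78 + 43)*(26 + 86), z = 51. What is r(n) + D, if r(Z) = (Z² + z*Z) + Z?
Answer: 139885241624968/21171 ≈ 6.6074e+9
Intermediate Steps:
n = -81312 (n = -6*(78 + 43)*(26 + 86) = -726*112 = -6*13552 = -81312)
r(Z) = Z² + 52*Z (r(Z) = (Z² + 51*Z) + Z = Z² + 52*Z)
D = -301538552/21171 (D = -14243 + 1/21171 = -301538552/21171 ≈ -14243.)
r(n) + D = -81312*(52 - 81312) - 301538552/21171 = -81312*(-81260) - 301538552/21171 = 6607413120 - 301538552/21171 = 139885241624968/21171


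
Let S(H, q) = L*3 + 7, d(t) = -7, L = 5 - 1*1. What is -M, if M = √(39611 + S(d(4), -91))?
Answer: -√39630 ≈ -199.07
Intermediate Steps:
L = 4 (L = 5 - 1 = 4)
S(H, q) = 19 (S(H, q) = 4*3 + 7 = 12 + 7 = 19)
M = √39630 (M = √(39611 + 19) = √39630 ≈ 199.07)
-M = -√39630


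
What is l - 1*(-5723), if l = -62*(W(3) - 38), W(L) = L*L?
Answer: 7521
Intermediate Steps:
W(L) = L**2
l = 1798 (l = -62*(3**2 - 38) = -62*(9 - 38) = -62*(-29) = 1798)
l - 1*(-5723) = 1798 - 1*(-5723) = 1798 + 5723 = 7521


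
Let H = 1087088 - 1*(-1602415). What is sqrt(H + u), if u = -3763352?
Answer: I*sqrt(1073849) ≈ 1036.3*I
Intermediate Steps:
H = 2689503 (H = 1087088 + 1602415 = 2689503)
sqrt(H + u) = sqrt(2689503 - 3763352) = sqrt(-1073849) = I*sqrt(1073849)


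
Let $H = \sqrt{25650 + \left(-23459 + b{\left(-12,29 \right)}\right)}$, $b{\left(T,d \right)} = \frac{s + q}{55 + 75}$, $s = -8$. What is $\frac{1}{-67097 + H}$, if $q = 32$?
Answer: $- \frac{4361305}{292630339158} - \frac{\sqrt{9257755}}{292630339158} \approx -1.4914 \cdot 10^{-5}$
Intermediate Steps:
$b{\left(T,d \right)} = \frac{12}{65}$ ($b{\left(T,d \right)} = \frac{-8 + 32}{55 + 75} = \frac{24}{130} = 24 \cdot \frac{1}{130} = \frac{12}{65}$)
$H = \frac{\sqrt{9257755}}{65}$ ($H = \sqrt{25650 + \left(-23459 + \frac{12}{65}\right)} = \sqrt{25650 - \frac{1524823}{65}} = \sqrt{\frac{142427}{65}} = \frac{\sqrt{9257755}}{65} \approx 46.81$)
$\frac{1}{-67097 + H} = \frac{1}{-67097 + \frac{\sqrt{9257755}}{65}}$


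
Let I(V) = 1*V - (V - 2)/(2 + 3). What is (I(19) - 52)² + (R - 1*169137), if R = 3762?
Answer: -4101251/25 ≈ -1.6405e+5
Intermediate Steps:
I(V) = ⅖ + 4*V/5 (I(V) = V - (-2 + V)/5 = V - (-⅖ + V/5) = V + (⅖ - V/5) = ⅖ + 4*V/5)
(I(19) - 52)² + (R - 1*169137) = ((⅖ + (⅘)*19) - 52)² + (3762 - 1*169137) = ((⅖ + 76/5) - 52)² + (3762 - 169137) = (78/5 - 52)² - 165375 = (-182/5)² - 165375 = 33124/25 - 165375 = -4101251/25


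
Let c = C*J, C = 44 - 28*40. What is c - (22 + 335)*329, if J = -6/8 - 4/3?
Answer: -345634/3 ≈ -1.1521e+5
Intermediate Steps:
J = -25/12 (J = -6*⅛ - 4*⅓ = -¾ - 4/3 = -25/12 ≈ -2.0833)
C = -1076 (C = 44 - 1120 = -1076)
c = 6725/3 (c = -1076*(-25/12) = 6725/3 ≈ 2241.7)
c - (22 + 335)*329 = 6725/3 - (22 + 335)*329 = 6725/3 - 357*329 = 6725/3 - 1*117453 = 6725/3 - 117453 = -345634/3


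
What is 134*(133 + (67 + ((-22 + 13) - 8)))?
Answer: 24522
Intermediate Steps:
134*(133 + (67 + ((-22 + 13) - 8))) = 134*(133 + (67 + (-9 - 8))) = 134*(133 + (67 - 17)) = 134*(133 + 50) = 134*183 = 24522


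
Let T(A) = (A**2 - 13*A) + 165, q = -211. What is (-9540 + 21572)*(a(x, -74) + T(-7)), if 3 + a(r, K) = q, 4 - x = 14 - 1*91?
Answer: 1094912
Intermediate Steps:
x = 81 (x = 4 - (14 - 1*91) = 4 - (14 - 91) = 4 - 1*(-77) = 4 + 77 = 81)
a(r, K) = -214 (a(r, K) = -3 - 211 = -214)
T(A) = 165 + A**2 - 13*A
(-9540 + 21572)*(a(x, -74) + T(-7)) = (-9540 + 21572)*(-214 + (165 + (-7)**2 - 13*(-7))) = 12032*(-214 + (165 + 49 + 91)) = 12032*(-214 + 305) = 12032*91 = 1094912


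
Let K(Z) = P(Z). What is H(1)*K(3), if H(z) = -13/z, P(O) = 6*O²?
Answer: -702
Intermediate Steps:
K(Z) = 6*Z²
H(1)*K(3) = (-13/1)*(6*3²) = (-13*1)*(6*9) = -13*54 = -702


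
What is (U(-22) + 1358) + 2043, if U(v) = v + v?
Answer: 3357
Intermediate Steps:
U(v) = 2*v
(U(-22) + 1358) + 2043 = (2*(-22) + 1358) + 2043 = (-44 + 1358) + 2043 = 1314 + 2043 = 3357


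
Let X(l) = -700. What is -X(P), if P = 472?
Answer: 700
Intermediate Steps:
-X(P) = -1*(-700) = 700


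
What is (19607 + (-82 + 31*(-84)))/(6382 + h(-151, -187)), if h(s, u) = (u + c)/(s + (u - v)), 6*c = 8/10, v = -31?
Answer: 77921205/29391913 ≈ 2.6511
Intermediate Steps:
c = 2/15 (c = (8/10)/6 = (8*(1/10))/6 = (1/6)*(4/5) = 2/15 ≈ 0.13333)
h(s, u) = (2/15 + u)/(31 + s + u) (h(s, u) = (u + 2/15)/(s + (u - 1*(-31))) = (2/15 + u)/(s + (u + 31)) = (2/15 + u)/(s + (31 + u)) = (2/15 + u)/(31 + s + u))
(19607 + (-82 + 31*(-84)))/(6382 + h(-151, -187)) = (19607 + (-82 + 31*(-84)))/(6382 + (2/15 - 187)/(31 - 151 - 187)) = (19607 + (-82 - 2604))/(6382 - 2803/15/(-307)) = (19607 - 2686)/(6382 - 1/307*(-2803/15)) = 16921/(6382 + 2803/4605) = 16921/(29391913/4605) = 16921*(4605/29391913) = 77921205/29391913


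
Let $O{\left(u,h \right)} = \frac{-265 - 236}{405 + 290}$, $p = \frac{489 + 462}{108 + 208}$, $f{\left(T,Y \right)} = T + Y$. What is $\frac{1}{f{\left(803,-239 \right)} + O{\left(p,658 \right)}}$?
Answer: $\frac{695}{391479} \approx 0.0017753$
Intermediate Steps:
$p = \frac{951}{316} \approx 3.0095$
$O{\left(u,h \right)} = - \frac{501}{695}$
$\frac{1}{f{\left(803,-239 \right)} + O{\left(p,658 \right)}} = \frac{1}{\left(803 - 239\right) - \frac{501}{695}} = \frac{1}{564 - \frac{501}{695}} = \frac{1}{\frac{391479}{695}} = \frac{695}{391479}$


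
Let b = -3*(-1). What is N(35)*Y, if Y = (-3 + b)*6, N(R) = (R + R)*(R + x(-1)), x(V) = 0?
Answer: 0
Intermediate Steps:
b = 3
N(R) = 2*R² (N(R) = (R + R)*(R + 0) = (2*R)*R = 2*R²)
Y = 0 (Y = (-3 + 3)*6 = 0*6 = 0)
N(35)*Y = (2*35²)*0 = (2*1225)*0 = 2450*0 = 0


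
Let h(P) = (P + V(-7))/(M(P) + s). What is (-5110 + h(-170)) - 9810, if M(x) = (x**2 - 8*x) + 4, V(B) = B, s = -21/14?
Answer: -301011118/20175 ≈ -14920.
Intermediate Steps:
s = -3/2 (s = -21*1/14 = -3/2 ≈ -1.5000)
M(x) = 4 + x**2 - 8*x
h(P) = (-7 + P)/(5/2 + P**2 - 8*P) (h(P) = (P - 7)/((4 + P**2 - 8*P) - 3/2) = (-7 + P)/(5/2 + P**2 - 8*P))
(-5110 + h(-170)) - 9810 = (-5110 + 2*(-7 - 170)/(5 - 16*(-170) + 2*(-170)**2)) - 9810 = (-5110 + 2*(-177)/(5 + 2720 + 2*28900)) - 9810 = (-5110 + 2*(-177)/(5 + 2720 + 57800)) - 9810 = (-5110 + 2*(-177)/60525) - 9810 = (-5110 + 2*(1/60525)*(-177)) - 9810 = (-5110 - 118/20175) - 9810 = -103094368/20175 - 9810 = -301011118/20175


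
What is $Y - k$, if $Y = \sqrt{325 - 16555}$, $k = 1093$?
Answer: $-1093 + i \sqrt{16230} \approx -1093.0 + 127.4 i$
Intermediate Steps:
$Y = i \sqrt{16230}$ ($Y = \sqrt{-16230} = i \sqrt{16230} \approx 127.4 i$)
$Y - k = i \sqrt{16230} - 1093 = -1093 + i \sqrt{16230}$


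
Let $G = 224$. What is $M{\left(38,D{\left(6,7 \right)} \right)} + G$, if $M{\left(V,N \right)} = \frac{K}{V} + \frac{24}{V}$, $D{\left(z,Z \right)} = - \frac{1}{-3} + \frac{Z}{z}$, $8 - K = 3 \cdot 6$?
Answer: $\frac{4263}{19} \approx 224.37$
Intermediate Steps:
$K = -10$ ($K = 8 - 3 \cdot 6 = 8 - 18 = -10$)
$D{\left(z,Z \right)} = \frac{1}{3} + \frac{Z}{z}$ ($D{\left(z,Z \right)} = \left(-1\right) \left(- \frac{1}{3}\right) + \frac{Z}{z} = \frac{1}{3} + \frac{Z}{z}$)
$M{\left(V,N \right)} = \frac{14}{V}$ ($M{\left(V,N \right)} = - \frac{10}{V} + \frac{24}{V} = \frac{14}{V}$)
$M{\left(38,D{\left(6,7 \right)} \right)} + G = \frac{14}{38} + 224 = 14 \cdot \frac{1}{38} + 224 = \frac{7}{19} + 224 = \frac{4263}{19}$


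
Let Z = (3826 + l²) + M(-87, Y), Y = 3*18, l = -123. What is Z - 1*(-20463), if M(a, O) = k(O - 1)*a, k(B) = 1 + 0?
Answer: 39331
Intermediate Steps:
k(B) = 1
Y = 54
M(a, O) = a (M(a, O) = 1*a = a)
Z = 18868 (Z = (3826 + (-123)²) - 87 = (3826 + 15129) - 87 = 18955 - 87 = 18868)
Z - 1*(-20463) = 18868 - 1*(-20463) = 18868 + 20463 = 39331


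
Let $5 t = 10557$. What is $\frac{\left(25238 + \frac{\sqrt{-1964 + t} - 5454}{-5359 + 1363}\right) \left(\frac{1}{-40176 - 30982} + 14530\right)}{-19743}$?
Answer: $- \frac{643692181254969}{34653519052} + \frac{344641913 \sqrt{3685}}{9356450144040} \approx -18575.0$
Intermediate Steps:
$t = \frac{10557}{5}$ ($t = \frac{1}{5} \cdot 10557 = \frac{10557}{5} \approx 2111.4$)
$\frac{\left(25238 + \frac{\sqrt{-1964 + t} - 5454}{-5359 + 1363}\right) \left(\frac{1}{-40176 - 30982} + 14530\right)}{-19743} = \frac{\left(25238 + \frac{\sqrt{-1964 + \frac{10557}{5}} - 5454}{-5359 + 1363}\right) \left(\frac{1}{-40176 - 30982} + 14530\right)}{-19743} = \left(25238 + \frac{\sqrt{\frac{737}{5}} - 5454}{-3996}\right) \left(\frac{1}{-71158} + 14530\right) \left(- \frac{1}{19743}\right) = \left(25238 + \left(\frac{\sqrt{3685}}{5} - 5454\right) \left(- \frac{1}{3996}\right)\right) \left(- \frac{1}{71158} + 14530\right) \left(- \frac{1}{19743}\right) = \left(25238 + \left(-5454 + \frac{\sqrt{3685}}{5}\right) \left(- \frac{1}{3996}\right)\right) \frac{1033925739}{71158} \left(- \frac{1}{19743}\right) = \left(25238 + \left(\frac{101}{74} - \frac{\sqrt{3685}}{19980}\right)\right) \frac{1033925739}{71158} \left(- \frac{1}{19743}\right) = \left(\frac{1867713}{74} - \frac{\sqrt{3685}}{19980}\right) \frac{1033925739}{71158} \left(- \frac{1}{19743}\right) = \left(\frac{1931076543764907}{5265692} - \frac{344641913 \sqrt{3685}}{473912280}\right) \left(- \frac{1}{19743}\right) = - \frac{643692181254969}{34653519052} + \frac{344641913 \sqrt{3685}}{9356450144040}$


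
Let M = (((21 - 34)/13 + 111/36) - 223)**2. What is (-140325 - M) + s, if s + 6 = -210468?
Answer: -57542857/144 ≈ -3.9960e+5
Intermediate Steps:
s = -210474 (s = -6 - 210468 = -210474)
M = 7027801/144 (M = ((-13*1/13 + 111*(1/36)) - 223)**2 = ((-1 + 37/12) - 223)**2 = (25/12 - 223)**2 = (-2651/12)**2 = 7027801/144 ≈ 48804.)
(-140325 - M) + s = (-140325 - 1*7027801/144) - 210474 = (-140325 - 7027801/144) - 210474 = -27234601/144 - 210474 = -57542857/144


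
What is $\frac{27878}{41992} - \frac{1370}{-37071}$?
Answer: $\frac{545497189}{778342716} \approx 0.70084$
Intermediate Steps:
$\frac{27878}{41992} - \frac{1370}{-37071} = 27878 \cdot \frac{1}{41992} - - \frac{1370}{37071} = \frac{13939}{20996} + \frac{1370}{37071} = \frac{545497189}{778342716}$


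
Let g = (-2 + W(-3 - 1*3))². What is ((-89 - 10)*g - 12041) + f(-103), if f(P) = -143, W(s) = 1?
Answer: -12283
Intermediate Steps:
g = 1 (g = (-2 + 1)² = (-1)² = 1)
((-89 - 10)*g - 12041) + f(-103) = ((-89 - 10)*1 - 12041) - 143 = (-99*1 - 12041) - 143 = (-99 - 12041) - 143 = -12140 - 143 = -12283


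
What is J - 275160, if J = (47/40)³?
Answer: -17610136177/64000 ≈ -2.7516e+5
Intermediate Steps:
J = 103823/64000 (J = (47*(1/40))³ = (47/40)³ = 103823/64000 ≈ 1.6222)
J - 275160 = 103823/64000 - 275160 = -17610136177/64000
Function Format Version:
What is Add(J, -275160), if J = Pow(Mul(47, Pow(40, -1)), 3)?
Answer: Rational(-17610136177, 64000) ≈ -2.7516e+5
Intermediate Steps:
J = Rational(103823, 64000) (J = Pow(Mul(47, Rational(1, 40)), 3) = Pow(Rational(47, 40), 3) = Rational(103823, 64000) ≈ 1.6222)
Add(J, -275160) = Add(Rational(103823, 64000), -275160) = Rational(-17610136177, 64000)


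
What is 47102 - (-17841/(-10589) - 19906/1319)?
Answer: 658055752237/13966891 ≈ 47115.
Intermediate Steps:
47102 - (-17841/(-10589) - 19906/1319) = 47102 - (-17841*(-1/10589) - 19906*1/1319) = 47102 - (17841/10589 - 19906/1319) = 47102 - 1*(-187252355/13966891) = 47102 + 187252355/13966891 = 658055752237/13966891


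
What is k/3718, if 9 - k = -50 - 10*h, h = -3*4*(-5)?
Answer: 659/3718 ≈ 0.17725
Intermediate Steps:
h = 60 (h = -12*(-5) = 60)
k = 659 (k = 9 - (-50 - 10*60) = 9 - (-50 - 600) = 9 - 1*(-650) = 9 + 650 = 659)
k/3718 = 659/3718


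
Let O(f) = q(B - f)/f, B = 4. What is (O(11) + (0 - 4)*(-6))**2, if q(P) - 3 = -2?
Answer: 70225/121 ≈ 580.37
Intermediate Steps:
q(P) = 1 (q(P) = 3 - 2 = 1)
O(f) = 1/f
(O(11) + (0 - 4)*(-6))**2 = (1/11 + (0 - 4)*(-6))**2 = (1/11 - 4*(-6))**2 = (1/11 + 24)**2 = (265/11)**2 = 70225/121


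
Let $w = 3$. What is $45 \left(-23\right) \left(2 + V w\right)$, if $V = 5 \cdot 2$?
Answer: $-33120$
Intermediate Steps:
$V = 10$
$45 \left(-23\right) \left(2 + V w\right) = 45 \left(-23\right) \left(2 + 10 \cdot 3\right) = - 1035 \left(2 + 30\right) = \left(-1035\right) 32 = -33120$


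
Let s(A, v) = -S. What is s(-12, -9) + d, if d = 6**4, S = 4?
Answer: 1292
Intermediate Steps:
s(A, v) = -4 (s(A, v) = -1*4 = -4)
d = 1296
s(-12, -9) + d = -4 + 1296 = 1292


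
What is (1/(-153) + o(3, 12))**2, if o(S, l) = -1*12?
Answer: 3374569/23409 ≈ 144.16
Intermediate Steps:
o(S, l) = -12
(1/(-153) + o(3, 12))**2 = (1/(-153) - 12)**2 = (-1/153 - 12)**2 = (-1837/153)**2 = 3374569/23409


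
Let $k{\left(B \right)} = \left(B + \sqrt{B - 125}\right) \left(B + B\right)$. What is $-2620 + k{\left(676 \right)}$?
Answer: $911332 + 1352 \sqrt{551} \approx 9.4307 \cdot 10^{5}$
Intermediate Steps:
$k{\left(B \right)} = 2 B \left(B + \sqrt{-125 + B}\right)$ ($k{\left(B \right)} = \left(B + \sqrt{-125 + B}\right) 2 B = 2 B \left(B + \sqrt{-125 + B}\right)$)
$-2620 + k{\left(676 \right)} = -2620 + 2 \cdot 676 \left(676 + \sqrt{-125 + 676}\right) = -2620 + 2 \cdot 676 \left(676 + \sqrt{551}\right) = -2620 + \left(913952 + 1352 \sqrt{551}\right) = 911332 + 1352 \sqrt{551}$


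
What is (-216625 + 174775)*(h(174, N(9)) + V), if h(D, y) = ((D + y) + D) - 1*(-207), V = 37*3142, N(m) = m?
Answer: -4888833300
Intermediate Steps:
V = 116254
h(D, y) = 207 + y + 2*D (h(D, y) = (y + 2*D) + 207 = 207 + y + 2*D)
(-216625 + 174775)*(h(174, N(9)) + V) = (-216625 + 174775)*((207 + 9 + 2*174) + 116254) = -41850*((207 + 9 + 348) + 116254) = -41850*(564 + 116254) = -41850*116818 = -4888833300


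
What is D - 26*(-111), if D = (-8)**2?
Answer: 2950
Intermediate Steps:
D = 64
D - 26*(-111) = 64 - 26*(-111) = 64 + 2886 = 2950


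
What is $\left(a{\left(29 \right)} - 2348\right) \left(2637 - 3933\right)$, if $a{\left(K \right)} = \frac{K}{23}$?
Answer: $\frac{69951600}{23} \approx 3.0414 \cdot 10^{6}$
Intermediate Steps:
$a{\left(K \right)} = \frac{K}{23}$ ($a{\left(K \right)} = K \frac{1}{23} = \frac{K}{23}$)
$\left(a{\left(29 \right)} - 2348\right) \left(2637 - 3933\right) = \left(\frac{1}{23} \cdot 29 - 2348\right) \left(2637 - 3933\right) = \left(\frac{29}{23} - 2348\right) \left(-1296\right) = \left(- \frac{53975}{23}\right) \left(-1296\right) = \frac{69951600}{23}$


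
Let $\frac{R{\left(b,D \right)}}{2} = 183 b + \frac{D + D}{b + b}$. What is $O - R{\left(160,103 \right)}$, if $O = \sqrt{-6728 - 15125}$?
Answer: $- \frac{4684903}{80} + 41 i \sqrt{13} \approx -58561.0 + 147.83 i$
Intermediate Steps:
$R{\left(b,D \right)} = 366 b + \frac{2 D}{b}$ ($R{\left(b,D \right)} = 2 \left(183 b + \frac{D + D}{b + b}\right) = 2 \left(183 b + \frac{2 D}{2 b}\right) = 2 \left(183 b + 2 D \frac{1}{2 b}\right) = 2 \left(183 b + \frac{D}{b}\right) = 366 b + \frac{2 D}{b}$)
$O = 41 i \sqrt{13}$ ($O = \sqrt{-21853} = 41 i \sqrt{13} \approx 147.83 i$)
$O - R{\left(160,103 \right)} = 41 i \sqrt{13} - \left(366 \cdot 160 + 2 \cdot 103 \cdot \frac{1}{160}\right) = 41 i \sqrt{13} - \left(58560 + 2 \cdot 103 \cdot \frac{1}{160}\right) = 41 i \sqrt{13} - \left(58560 + \frac{103}{80}\right) = 41 i \sqrt{13} - \frac{4684903}{80} = - \frac{4684903}{80} + 41 i \sqrt{13}$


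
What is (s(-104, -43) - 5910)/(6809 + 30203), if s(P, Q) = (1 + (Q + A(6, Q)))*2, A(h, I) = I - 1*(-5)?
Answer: -3035/18506 ≈ -0.16400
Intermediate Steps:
A(h, I) = 5 + I (A(h, I) = I + 5 = 5 + I)
s(P, Q) = 12 + 4*Q (s(P, Q) = (1 + (Q + (5 + Q)))*2 = (1 + (5 + 2*Q))*2 = (6 + 2*Q)*2 = 12 + 4*Q)
(s(-104, -43) - 5910)/(6809 + 30203) = ((12 + 4*(-43)) - 5910)/(6809 + 30203) = ((12 - 172) - 5910)/37012 = (-160 - 5910)*(1/37012) = -6070*1/37012 = -3035/18506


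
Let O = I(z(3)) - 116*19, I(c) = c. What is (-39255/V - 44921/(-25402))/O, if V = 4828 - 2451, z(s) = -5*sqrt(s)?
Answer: 981196878886/146650508328857 - 4451891465*sqrt(3)/293301016657714 ≈ 0.0066644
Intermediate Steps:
V = 2377
O = -2204 - 5*sqrt(3) (O = -5*sqrt(3) - 116*19 = -5*sqrt(3) - 2204 = -2204 - 5*sqrt(3) ≈ -2212.7)
(-39255/V - 44921/(-25402))/O = (-39255/2377 - 44921/(-25402))/(-2204 - 5*sqrt(3)) = (-39255*1/2377 - 44921*(-1/25402))/(-2204 - 5*sqrt(3)) = (-39255/2377 + 44921/25402)/(-2204 - 5*sqrt(3)) = -890378293/(60380554*(-2204 - 5*sqrt(3)))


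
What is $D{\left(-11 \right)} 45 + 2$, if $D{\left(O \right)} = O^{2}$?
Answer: $5447$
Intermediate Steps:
$D{\left(-11 \right)} 45 + 2 = \left(-11\right)^{2} \cdot 45 + 2 = 121 \cdot 45 + 2 = 5445 + 2 = 5447$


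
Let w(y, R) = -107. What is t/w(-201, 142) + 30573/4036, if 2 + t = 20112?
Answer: -77892649/431852 ≈ -180.37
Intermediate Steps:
t = 20110 (t = -2 + 20112 = 20110)
t/w(-201, 142) + 30573/4036 = 20110/(-107) + 30573/4036 = 20110*(-1/107) + 30573*(1/4036) = -20110/107 + 30573/4036 = -77892649/431852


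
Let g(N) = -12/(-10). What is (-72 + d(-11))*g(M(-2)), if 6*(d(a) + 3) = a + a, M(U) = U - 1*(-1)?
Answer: -472/5 ≈ -94.400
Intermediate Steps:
M(U) = 1 + U (M(U) = U + 1 = 1 + U)
g(N) = 6/5 (g(N) = -12*(-⅒) = 6/5)
d(a) = -3 + a/3 (d(a) = -3 + (a + a)/6 = -3 + (2*a)/6 = -3 + a/3)
(-72 + d(-11))*g(M(-2)) = (-72 + (-3 + (⅓)*(-11)))*(6/5) = (-72 + (-3 - 11/3))*(6/5) = (-72 - 20/3)*(6/5) = -236/3*6/5 = -472/5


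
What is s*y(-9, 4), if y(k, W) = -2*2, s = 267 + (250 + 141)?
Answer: -2632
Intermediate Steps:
s = 658 (s = 267 + 391 = 658)
y(k, W) = -4
s*y(-9, 4) = 658*(-4) = -2632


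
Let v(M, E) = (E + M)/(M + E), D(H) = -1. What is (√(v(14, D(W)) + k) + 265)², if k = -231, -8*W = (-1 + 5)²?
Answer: (265 + I*√230)² ≈ 69995.0 + 8037.9*I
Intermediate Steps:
W = -2 (W = -(-1 + 5)²/8 = -⅛*4² = -⅛*16 = -2)
v(M, E) = 1 (v(M, E) = (E + M)/(E + M) = 1)
(√(v(14, D(W)) + k) + 265)² = (√(1 - 231) + 265)² = (√(-230) + 265)² = (I*√230 + 265)² = (265 + I*√230)²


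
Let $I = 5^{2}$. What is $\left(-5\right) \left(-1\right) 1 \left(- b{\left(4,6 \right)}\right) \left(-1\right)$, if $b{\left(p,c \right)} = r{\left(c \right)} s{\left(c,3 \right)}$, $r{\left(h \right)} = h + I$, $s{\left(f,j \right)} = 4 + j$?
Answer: $1085$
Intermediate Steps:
$I = 25$
$r{\left(h \right)} = 25 + h$ ($r{\left(h \right)} = h + 25 = 25 + h$)
$b{\left(p,c \right)} = 175 + 7 c$ ($b{\left(p,c \right)} = \left(25 + c\right) \left(4 + 3\right) = \left(25 + c\right) 7 = 175 + 7 c$)
$\left(-5\right) \left(-1\right) 1 \left(- b{\left(4,6 \right)}\right) \left(-1\right) = \left(-5\right) \left(-1\right) 1 \left(- (175 + 7 \cdot 6)\right) \left(-1\right) = 5 \cdot 1 \left(- (175 + 42)\right) \left(-1\right) = 5 \left(\left(-1\right) 217\right) \left(-1\right) = 5 \left(-217\right) \left(-1\right) = \left(-1085\right) \left(-1\right) = 1085$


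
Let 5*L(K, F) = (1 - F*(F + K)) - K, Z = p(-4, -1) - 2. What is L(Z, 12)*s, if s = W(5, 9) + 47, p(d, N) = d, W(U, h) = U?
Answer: -676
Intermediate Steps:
s = 52 (s = 5 + 47 = 52)
Z = -6 (Z = -4 - 2 = -6)
L(K, F) = ⅕ - K/5 - F*(F + K)/5 (L(K, F) = ((1 - F*(F + K)) - K)/5 = (1 - K - F*(F + K))/5 = ⅕ - K/5 - F*(F + K)/5)
L(Z, 12)*s = (⅕ - ⅕*(-6) - ⅕*12² - ⅕*12*(-6))*52 = (⅕ + 6/5 - ⅕*144 + 72/5)*52 = (⅕ + 6/5 - 144/5 + 72/5)*52 = -13*52 = -676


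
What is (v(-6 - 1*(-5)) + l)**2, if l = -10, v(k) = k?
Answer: 121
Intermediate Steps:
(v(-6 - 1*(-5)) + l)**2 = ((-6 - 1*(-5)) - 10)**2 = ((-6 + 5) - 10)**2 = (-1 - 10)**2 = (-11)**2 = 121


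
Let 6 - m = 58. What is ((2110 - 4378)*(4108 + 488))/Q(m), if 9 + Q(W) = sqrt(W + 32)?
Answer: 93813552/101 + 20847456*I*sqrt(5)/101 ≈ 9.2885e+5 + 4.6155e+5*I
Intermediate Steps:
m = -52 (m = 6 - 1*58 = 6 - 58 = -52)
Q(W) = -9 + sqrt(32 + W) (Q(W) = -9 + sqrt(W + 32) = -9 + sqrt(32 + W))
((2110 - 4378)*(4108 + 488))/Q(m) = ((2110 - 4378)*(4108 + 488))/(-9 + sqrt(32 - 52)) = (-2268*4596)/(-9 + sqrt(-20)) = -10423728/(-9 + 2*I*sqrt(5))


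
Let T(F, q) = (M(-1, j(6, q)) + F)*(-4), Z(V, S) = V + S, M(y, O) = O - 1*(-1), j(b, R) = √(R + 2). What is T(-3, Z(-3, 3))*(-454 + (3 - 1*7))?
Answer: -3664 + 1832*√2 ≈ -1073.2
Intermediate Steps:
j(b, R) = √(2 + R)
M(y, O) = 1 + O (M(y, O) = O + 1 = 1 + O)
Z(V, S) = S + V
T(F, q) = -4 - 4*F - 4*√(2 + q) (T(F, q) = ((1 + √(2 + q)) + F)*(-4) = (1 + F + √(2 + q))*(-4) = -4 - 4*F - 4*√(2 + q))
T(-3, Z(-3, 3))*(-454 + (3 - 1*7)) = (-4 - 4*(-3) - 4*√(2 + (3 - 3)))*(-454 + (3 - 1*7)) = (-4 + 12 - 4*√(2 + 0))*(-454 + (3 - 7)) = (-4 + 12 - 4*√2)*(-454 - 4) = (8 - 4*√2)*(-458) = -3664 + 1832*√2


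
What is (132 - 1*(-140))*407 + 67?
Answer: 110771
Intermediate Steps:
(132 - 1*(-140))*407 + 67 = (132 + 140)*407 + 67 = 272*407 + 67 = 110704 + 67 = 110771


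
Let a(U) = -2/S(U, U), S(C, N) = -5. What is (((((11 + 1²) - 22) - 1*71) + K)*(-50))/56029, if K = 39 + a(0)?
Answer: 2080/56029 ≈ 0.037124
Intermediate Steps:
a(U) = ⅖ (a(U) = -2/(-5) = -2*(-⅕) = ⅖)
K = 197/5 (K = 39 + ⅖ = 197/5 ≈ 39.400)
(((((11 + 1²) - 22) - 1*71) + K)*(-50))/56029 = (((((11 + 1²) - 22) - 1*71) + 197/5)*(-50))/56029 = (((((11 + 1) - 22) - 71) + 197/5)*(-50))*(1/56029) = ((((12 - 22) - 71) + 197/5)*(-50))*(1/56029) = (((-10 - 71) + 197/5)*(-50))*(1/56029) = ((-81 + 197/5)*(-50))*(1/56029) = -208/5*(-50)*(1/56029) = 2080*(1/56029) = 2080/56029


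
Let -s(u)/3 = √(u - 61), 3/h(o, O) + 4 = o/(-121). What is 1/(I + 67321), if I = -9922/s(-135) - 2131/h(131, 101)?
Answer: 457981241256/32485598084410417 + 1525314021*I/32485598084410417 ≈ 1.4098e-5 + 4.6954e-8*I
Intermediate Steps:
h(o, O) = 3/(-4 - o/121) (h(o, O) = 3/(-4 + o/(-121)) = 3/(-4 + o*(-1/121)) = 3/(-4 - o/121))
s(u) = -3*√(-61 + u) (s(u) = -3*√(u - 61) = -3*√(-61 + u))
I = 436855/121 - 4961*I/21 (I = -9922*(-1/(3*√(-61 - 135))) - 2131/((-363/(484 + 131))) = -9922*I/42 - 2131/((-363/615)) = -9922*I/42 - 2131/((-363*1/615)) = -9922*I/42 - 2131/(-121/205) = -4961*I/21 - 2131*(-205/121) = -4961*I/21 + 436855/121 = 436855/121 - 4961*I/21 ≈ 3610.4 - 236.24*I)
1/(I + 67321) = 1/((436855/121 - 4961*I/21) + 67321) = 1/(8582696/121 - 4961*I/21) = 6456681*(8582696/121 + 4961*I/21)/32485598084410417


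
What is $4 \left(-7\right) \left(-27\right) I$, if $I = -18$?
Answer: $-13608$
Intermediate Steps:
$4 \left(-7\right) \left(-27\right) I = 4 \left(-7\right) \left(-27\right) \left(-18\right) = \left(-28\right) \left(-27\right) \left(-18\right) = 756 \left(-18\right) = -13608$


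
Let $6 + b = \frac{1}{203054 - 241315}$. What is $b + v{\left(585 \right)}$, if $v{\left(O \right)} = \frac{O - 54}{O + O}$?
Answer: $- \frac{27586311}{4973930} \approx -5.5462$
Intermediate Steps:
$b = - \frac{229567}{38261}$ ($b = -6 + \frac{1}{203054 - 241315} = -6 + \frac{1}{-38261} = -6 - \frac{1}{38261} = - \frac{229567}{38261} \approx -6.0$)
$v{\left(O \right)} = \frac{-54 + O}{2 O}$
$b + v{\left(585 \right)} = - \frac{229567}{38261} + \frac{-54 + 585}{2 \cdot 585} = - \frac{229567}{38261} + \frac{1}{2} \cdot \frac{1}{585} \cdot 531 = - \frac{229567}{38261} + \frac{59}{130} = - \frac{27586311}{4973930}$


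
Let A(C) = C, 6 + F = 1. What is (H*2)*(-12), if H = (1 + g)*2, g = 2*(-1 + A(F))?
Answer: 528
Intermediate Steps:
F = -5 (F = -6 + 1 = -5)
g = -12 (g = 2*(-1 - 5) = 2*(-6) = -12)
H = -22 (H = (1 - 12)*2 = -11*2 = -22)
(H*2)*(-12) = -22*2*(-12) = -44*(-12) = 528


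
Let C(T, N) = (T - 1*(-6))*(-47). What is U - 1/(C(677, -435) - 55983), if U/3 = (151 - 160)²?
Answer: 21404413/88084 ≈ 243.00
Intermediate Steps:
C(T, N) = -282 - 47*T (C(T, N) = (T + 6)*(-47) = (6 + T)*(-47) = -282 - 47*T)
U = 243 (U = 3*(151 - 160)² = 3*(-9)² = 3*81 = 243)
U - 1/(C(677, -435) - 55983) = 243 - 1/((-282 - 47*677) - 55983) = 243 - 1/((-282 - 31819) - 55983) = 243 - 1/(-32101 - 55983) = 243 - 1/(-88084) = 243 - 1*(-1/88084) = 243 + 1/88084 = 21404413/88084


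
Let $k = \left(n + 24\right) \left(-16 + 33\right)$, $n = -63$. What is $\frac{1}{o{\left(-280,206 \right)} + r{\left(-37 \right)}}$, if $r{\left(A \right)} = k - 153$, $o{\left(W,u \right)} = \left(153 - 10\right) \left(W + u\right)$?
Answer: $- \frac{1}{11398} \approx -8.7735 \cdot 10^{-5}$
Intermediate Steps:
$o{\left(W,u \right)} = 143 W + 143 u$ ($o{\left(W,u \right)} = 143 \left(W + u\right) = 143 W + 143 u$)
$k = -663$ ($k = \left(-63 + 24\right) \left(-16 + 33\right) = \left(-39\right) 17 = -663$)
$r{\left(A \right)} = -816$ ($r{\left(A \right)} = -663 - 153 = -816$)
$\frac{1}{o{\left(-280,206 \right)} + r{\left(-37 \right)}} = \frac{1}{\left(143 \left(-280\right) + 143 \cdot 206\right) - 816} = \frac{1}{\left(-40040 + 29458\right) - 816} = \frac{1}{-10582 - 816} = \frac{1}{-11398} = - \frac{1}{11398}$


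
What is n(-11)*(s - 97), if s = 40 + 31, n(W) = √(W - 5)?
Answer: -104*I ≈ -104.0*I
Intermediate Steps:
n(W) = √(-5 + W)
s = 71
n(-11)*(s - 97) = √(-5 - 11)*(71 - 97) = √(-16)*(-26) = (4*I)*(-26) = -104*I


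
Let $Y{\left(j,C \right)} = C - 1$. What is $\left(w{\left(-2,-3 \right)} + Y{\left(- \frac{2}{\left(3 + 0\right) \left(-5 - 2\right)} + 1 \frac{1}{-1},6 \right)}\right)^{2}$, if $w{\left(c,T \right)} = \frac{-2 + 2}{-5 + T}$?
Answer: $25$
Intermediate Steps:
$w{\left(c,T \right)} = 0$ ($w{\left(c,T \right)} = \frac{0}{-5 + T} = 0$)
$Y{\left(j,C \right)} = -1 + C$
$\left(w{\left(-2,-3 \right)} + Y{\left(- \frac{2}{\left(3 + 0\right) \left(-5 - 2\right)} + 1 \frac{1}{-1},6 \right)}\right)^{2} = \left(0 + \left(-1 + 6\right)\right)^{2} = \left(0 + 5\right)^{2} = 5^{2} = 25$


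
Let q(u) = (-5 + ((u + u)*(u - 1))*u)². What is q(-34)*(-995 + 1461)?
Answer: 3051766721250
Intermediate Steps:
q(u) = (-5 + 2*u²*(-1 + u))² (q(u) = (-5 + ((2*u)*(-1 + u))*u)² = (-5 + (2*u*(-1 + u))*u)² = (-5 + 2*u²*(-1 + u))²)
q(-34)*(-995 + 1461) = (5 - 2*(-34)³ + 2*(-34)²)²*(-995 + 1461) = (5 - 2*(-39304) + 2*1156)²*466 = (5 + 78608 + 2312)²*466 = 80925²*466 = 6548855625*466 = 3051766721250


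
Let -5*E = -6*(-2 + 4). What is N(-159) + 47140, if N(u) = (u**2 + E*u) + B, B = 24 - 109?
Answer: 359772/5 ≈ 71954.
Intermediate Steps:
B = -85
E = 12/5 (E = -(-6)*(-2 + 4)/5 = -(-6)*2/5 = -1/5*(-12) = 12/5 ≈ 2.4000)
N(u) = -85 + u**2 + 12*u/5 (N(u) = (u**2 + 12*u/5) - 85 = -85 + u**2 + 12*u/5)
N(-159) + 47140 = (-85 + (-159)**2 + (12/5)*(-159)) + 47140 = (-85 + 25281 - 1908/5) + 47140 = 124072/5 + 47140 = 359772/5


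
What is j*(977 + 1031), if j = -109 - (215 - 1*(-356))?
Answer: -1365440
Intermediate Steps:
j = -680 (j = -109 - (215 + 356) = -109 - 1*571 = -109 - 571 = -680)
j*(977 + 1031) = -680*(977 + 1031) = -680*2008 = -1365440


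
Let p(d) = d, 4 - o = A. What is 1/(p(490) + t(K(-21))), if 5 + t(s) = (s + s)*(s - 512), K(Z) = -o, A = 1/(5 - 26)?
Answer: 441/2056175 ≈ 0.00021448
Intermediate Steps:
A = -1/21 (A = 1/(-21) = -1/21 ≈ -0.047619)
o = 85/21 (o = 4 - 1*(-1/21) = 4 + 1/21 = 85/21 ≈ 4.0476)
K(Z) = -85/21 (K(Z) = -1*85/21 = -85/21)
t(s) = -5 + 2*s*(-512 + s) (t(s) = -5 + (s + s)*(s - 512) = -5 + (2*s)*(-512 + s) = -5 + 2*s*(-512 + s))
1/(p(490) + t(K(-21))) = 1/(490 + (-5 - 1024*(-85/21) + 2*(-85/21)²)) = 1/(490 + (-5 + 87040/21 + 2*(7225/441))) = 1/(490 + (-5 + 87040/21 + 14450/441)) = 1/(490 + 1840085/441) = 1/(2056175/441) = 441/2056175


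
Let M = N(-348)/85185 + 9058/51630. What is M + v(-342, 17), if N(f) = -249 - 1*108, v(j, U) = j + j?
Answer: -33417203182/48867795 ≈ -683.83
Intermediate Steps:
v(j, U) = 2*j
N(f) = -357 (N(f) = -249 - 108 = -357)
M = 8368598/48867795 (M = -357/85185 + 9058/51630 = -357*1/85185 + 9058*(1/51630) = -119/28395 + 4529/25815 = 8368598/48867795 ≈ 0.17125)
M + v(-342, 17) = 8368598/48867795 + 2*(-342) = 8368598/48867795 - 684 = -33417203182/48867795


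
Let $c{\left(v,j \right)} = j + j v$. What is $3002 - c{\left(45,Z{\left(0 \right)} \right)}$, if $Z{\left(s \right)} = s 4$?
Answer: $3002$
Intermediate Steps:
$Z{\left(s \right)} = 4 s$
$3002 - c{\left(45,Z{\left(0 \right)} \right)} = 3002 - 4 \cdot 0 \left(1 + 45\right) = 3002 - 0 \cdot 46 = 3002 - 0 = 3002 + 0 = 3002$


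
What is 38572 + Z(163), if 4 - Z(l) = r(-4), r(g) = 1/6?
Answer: 231455/6 ≈ 38576.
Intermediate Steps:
r(g) = 1/6
Z(l) = 23/6 (Z(l) = 4 - 1*1/6 = 4 - 1/6 = 23/6)
38572 + Z(163) = 38572 + 23/6 = 231455/6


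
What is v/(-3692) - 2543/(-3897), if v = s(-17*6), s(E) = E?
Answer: 4893125/7193862 ≈ 0.68018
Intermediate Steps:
v = -102 (v = -17*6 = -102)
v/(-3692) - 2543/(-3897) = -102/(-3692) - 2543/(-3897) = -102*(-1/3692) - 2543*(-1/3897) = 51/1846 + 2543/3897 = 4893125/7193862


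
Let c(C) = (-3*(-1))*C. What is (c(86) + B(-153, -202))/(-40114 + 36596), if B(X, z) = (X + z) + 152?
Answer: -55/3518 ≈ -0.015634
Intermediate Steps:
c(C) = 3*C
B(X, z) = 152 + X + z
(c(86) + B(-153, -202))/(-40114 + 36596) = (3*86 + (152 - 153 - 202))/(-40114 + 36596) = (258 - 203)/(-3518) = 55*(-1/3518) = -55/3518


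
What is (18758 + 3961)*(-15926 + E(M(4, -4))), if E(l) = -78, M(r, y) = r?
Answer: -363594876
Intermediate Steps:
(18758 + 3961)*(-15926 + E(M(4, -4))) = (18758 + 3961)*(-15926 - 78) = 22719*(-16004) = -363594876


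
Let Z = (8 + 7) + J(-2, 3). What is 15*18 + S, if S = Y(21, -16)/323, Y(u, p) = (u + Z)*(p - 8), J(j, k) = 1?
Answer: 86322/323 ≈ 267.25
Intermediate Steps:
Z = 16 (Z = (8 + 7) + 1 = 15 + 1 = 16)
Y(u, p) = (-8 + p)*(16 + u) (Y(u, p) = (u + 16)*(p - 8) = (16 + u)*(-8 + p) = (-8 + p)*(16 + u))
S = -888/323 (S = (-128 - 8*21 + 16*(-16) - 16*21)/323 = (-128 - 168 - 256 - 336)*(1/323) = -888*1/323 = -888/323 ≈ -2.7492)
15*18 + S = 15*18 - 888/323 = 270 - 888/323 = 86322/323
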